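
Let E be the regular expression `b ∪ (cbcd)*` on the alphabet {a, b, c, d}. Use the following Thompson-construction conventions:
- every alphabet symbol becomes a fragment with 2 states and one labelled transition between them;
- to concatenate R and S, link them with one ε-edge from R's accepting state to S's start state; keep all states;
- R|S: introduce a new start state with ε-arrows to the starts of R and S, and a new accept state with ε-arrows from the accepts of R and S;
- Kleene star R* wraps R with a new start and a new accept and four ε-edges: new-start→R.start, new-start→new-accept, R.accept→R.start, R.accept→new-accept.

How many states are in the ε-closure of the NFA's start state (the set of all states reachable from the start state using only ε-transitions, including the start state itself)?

Work bottom-up. For each fragment F, track |ε-closure(F.start)| and whether F's accept lies in that closure (i.e. whether F accepts ε). A single-symbol fragment has closure size 1 and does not accept ε.
  cbcd → |ε-closure| equals the left operand's closure size = 1 (its accept is not ε-reachable, so the closure stops there)
  (cbcd)* → the star's fresh start ε-reaches both the body's start and the fresh accept: |ε-closure| = 2 + 1 = 3
  b ∪ (cbcd)* → |ε-closure| = 1 (new start) + (1 + 3) + 1 (new accept, since some branch ε-reaches its own accept) = 6

6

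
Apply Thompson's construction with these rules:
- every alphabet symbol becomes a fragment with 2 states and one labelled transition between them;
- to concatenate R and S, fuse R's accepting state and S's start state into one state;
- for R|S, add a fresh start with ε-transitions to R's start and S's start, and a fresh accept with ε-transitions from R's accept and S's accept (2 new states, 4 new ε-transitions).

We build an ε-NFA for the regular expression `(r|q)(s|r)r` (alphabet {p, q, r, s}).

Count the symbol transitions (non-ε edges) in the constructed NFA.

Bottom-up over the parse tree:
Each of the 5 symbol leaves contributes exactly 1 symbol transition.
  r|q → 2 symbol transitions
  s|r → 2 symbol transitions
  (r|q)(s|r)r → 5 symbol transitions

5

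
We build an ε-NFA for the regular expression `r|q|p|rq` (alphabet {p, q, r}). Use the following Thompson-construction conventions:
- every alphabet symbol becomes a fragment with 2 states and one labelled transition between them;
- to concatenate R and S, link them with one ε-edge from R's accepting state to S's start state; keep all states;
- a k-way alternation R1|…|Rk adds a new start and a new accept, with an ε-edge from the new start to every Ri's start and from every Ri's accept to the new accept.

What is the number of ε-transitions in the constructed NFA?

9

Building bottom-up:
Each of the 5 symbol leaves contributes 0 ε-transitions.
  rq — 1 ε-transition
  r|q|p|rq — 9 ε-transitions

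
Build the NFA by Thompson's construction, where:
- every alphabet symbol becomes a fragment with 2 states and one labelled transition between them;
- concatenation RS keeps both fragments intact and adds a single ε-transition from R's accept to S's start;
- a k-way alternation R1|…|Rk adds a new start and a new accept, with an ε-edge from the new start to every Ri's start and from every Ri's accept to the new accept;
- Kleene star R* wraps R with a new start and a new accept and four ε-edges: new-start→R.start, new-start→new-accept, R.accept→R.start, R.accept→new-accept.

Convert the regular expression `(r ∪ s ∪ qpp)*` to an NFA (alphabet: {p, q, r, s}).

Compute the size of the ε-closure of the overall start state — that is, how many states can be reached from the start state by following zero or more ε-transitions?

6

Work bottom-up. For each fragment F, track |ε-closure(F.start)| and whether F's accept lies in that closure (i.e. whether F accepts ε). A single-symbol fragment has closure size 1 and does not accept ε.
  qpp — |closure| equals the left operand's closure size = 1 (its accept is not ε-reachable, so the closure stops there)
  r ∪ s ∪ qpp — new start ε-reaches every alternative's start; none of them accept ε, so the new accept is not reached: |closure| = 1 + 1 + 1 + 1 = 4
  (r ∪ s ∪ qpp)* — |closure| = 1 (new start) + 4 (body) + 1 (new accept) = 6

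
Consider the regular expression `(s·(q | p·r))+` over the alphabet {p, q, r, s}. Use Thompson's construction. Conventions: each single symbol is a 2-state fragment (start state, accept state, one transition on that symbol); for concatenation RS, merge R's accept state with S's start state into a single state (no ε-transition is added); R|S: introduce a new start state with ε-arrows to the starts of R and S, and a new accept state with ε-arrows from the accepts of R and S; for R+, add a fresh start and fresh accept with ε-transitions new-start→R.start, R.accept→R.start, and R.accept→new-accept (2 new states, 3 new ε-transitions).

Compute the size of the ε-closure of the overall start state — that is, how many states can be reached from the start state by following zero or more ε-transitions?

2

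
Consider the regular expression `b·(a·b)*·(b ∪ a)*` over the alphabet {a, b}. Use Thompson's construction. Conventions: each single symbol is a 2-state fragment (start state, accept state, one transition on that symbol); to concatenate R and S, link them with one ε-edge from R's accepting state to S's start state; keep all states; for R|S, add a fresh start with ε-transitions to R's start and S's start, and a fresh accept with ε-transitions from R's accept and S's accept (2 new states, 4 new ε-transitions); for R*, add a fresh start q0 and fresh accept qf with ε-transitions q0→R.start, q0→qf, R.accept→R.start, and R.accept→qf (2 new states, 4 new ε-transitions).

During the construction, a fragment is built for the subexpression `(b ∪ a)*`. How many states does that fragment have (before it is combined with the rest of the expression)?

Fragment for `(b ∪ a)*`:
Each of the 2 symbol leaves contributes a 2-state fragment.
  b ∪ a — 6 states
  (b ∪ a)* — 8 states

8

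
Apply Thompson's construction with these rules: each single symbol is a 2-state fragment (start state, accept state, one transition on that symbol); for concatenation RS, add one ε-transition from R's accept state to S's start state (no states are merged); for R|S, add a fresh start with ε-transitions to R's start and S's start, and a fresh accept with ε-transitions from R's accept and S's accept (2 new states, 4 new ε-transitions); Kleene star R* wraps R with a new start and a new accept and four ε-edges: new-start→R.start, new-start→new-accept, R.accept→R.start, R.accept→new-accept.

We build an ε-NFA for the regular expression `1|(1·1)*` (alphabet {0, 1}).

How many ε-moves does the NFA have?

9

By structural recursion:
Each of the 3 symbol leaves contributes 0 ε-transitions.
  1·1 : 1 ε-transition
  (1·1)* : 5 ε-transitions
  1|(1·1)* : 9 ε-transitions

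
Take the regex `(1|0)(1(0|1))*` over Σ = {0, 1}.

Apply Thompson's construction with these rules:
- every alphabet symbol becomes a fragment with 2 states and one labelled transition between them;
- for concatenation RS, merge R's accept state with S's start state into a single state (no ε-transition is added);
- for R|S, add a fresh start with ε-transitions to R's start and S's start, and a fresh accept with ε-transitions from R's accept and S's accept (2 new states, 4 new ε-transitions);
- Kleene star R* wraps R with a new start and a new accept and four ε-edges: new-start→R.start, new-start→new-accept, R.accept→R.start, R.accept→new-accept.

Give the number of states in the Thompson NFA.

By structural recursion:
Each of the 5 symbol leaves contributes a 2-state fragment.
  1|0 — 6 states
  0|1 — 6 states
  1(0|1) — 7 states
  (1(0|1))* — 9 states
  (1|0)(1(0|1))* — 14 states

14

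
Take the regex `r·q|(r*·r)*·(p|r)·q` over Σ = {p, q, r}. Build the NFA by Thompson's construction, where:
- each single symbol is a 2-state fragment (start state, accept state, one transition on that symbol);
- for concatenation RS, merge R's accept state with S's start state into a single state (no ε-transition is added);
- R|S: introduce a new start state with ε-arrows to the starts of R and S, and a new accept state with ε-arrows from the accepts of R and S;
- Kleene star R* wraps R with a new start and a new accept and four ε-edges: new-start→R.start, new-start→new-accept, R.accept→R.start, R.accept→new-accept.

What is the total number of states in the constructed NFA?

18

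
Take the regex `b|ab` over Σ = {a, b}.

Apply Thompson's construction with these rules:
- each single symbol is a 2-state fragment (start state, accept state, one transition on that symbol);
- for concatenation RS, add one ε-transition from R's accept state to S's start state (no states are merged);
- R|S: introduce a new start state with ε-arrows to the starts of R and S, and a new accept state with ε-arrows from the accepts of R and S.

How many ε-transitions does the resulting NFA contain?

Recursing over subexpressions:
Each of the 3 symbol leaves contributes 0 ε-transitions.
  ab = 1 ε-transition
  b|ab = 5 ε-transitions

5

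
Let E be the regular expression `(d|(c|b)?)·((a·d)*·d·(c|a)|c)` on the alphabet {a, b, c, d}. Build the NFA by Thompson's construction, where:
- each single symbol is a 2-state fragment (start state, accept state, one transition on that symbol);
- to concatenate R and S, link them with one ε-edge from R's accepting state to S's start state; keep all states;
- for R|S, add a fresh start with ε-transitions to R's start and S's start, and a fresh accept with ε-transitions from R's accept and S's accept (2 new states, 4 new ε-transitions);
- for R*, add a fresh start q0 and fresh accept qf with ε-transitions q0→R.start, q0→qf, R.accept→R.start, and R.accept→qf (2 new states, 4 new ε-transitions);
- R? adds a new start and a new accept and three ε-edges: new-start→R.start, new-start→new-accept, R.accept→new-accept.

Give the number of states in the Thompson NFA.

30

Recursing over subexpressions:
Each of the 9 symbol leaves contributes a 2-state fragment.
  c|b — 6 states
  (c|b)? — 8 states
  d|(c|b)? — 12 states
  a·d — 4 states
  (a·d)* — 6 states
  c|a — 6 states
  (a·d)*·d·(c|a) — 14 states
  (a·d)*·d·(c|a)|c — 18 states
  (d|(c|b)?)·((a·d)*·d·(c|a)|c) — 30 states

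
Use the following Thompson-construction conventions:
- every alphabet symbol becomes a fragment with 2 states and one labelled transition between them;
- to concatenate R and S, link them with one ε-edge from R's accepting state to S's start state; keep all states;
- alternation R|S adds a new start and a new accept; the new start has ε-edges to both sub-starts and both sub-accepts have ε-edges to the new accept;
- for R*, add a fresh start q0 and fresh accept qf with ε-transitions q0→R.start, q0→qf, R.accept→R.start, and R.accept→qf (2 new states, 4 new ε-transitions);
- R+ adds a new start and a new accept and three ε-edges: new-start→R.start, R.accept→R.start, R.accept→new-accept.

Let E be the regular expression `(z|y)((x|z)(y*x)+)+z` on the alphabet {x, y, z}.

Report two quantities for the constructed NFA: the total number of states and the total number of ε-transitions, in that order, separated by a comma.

Building bottom-up:
Each of the 7 symbol leaves contributes 2 states and 0 ε-transitions.
  z|y : 6 states, 4 ε-transitions
  x|z : 6 states, 4 ε-transitions
  y* : 4 states, 4 ε-transitions
  y*x : 6 states, 5 ε-transitions
  (y*x)+ : 8 states, 8 ε-transitions
  (x|z)(y*x)+ : 14 states, 13 ε-transitions
  ((x|z)(y*x)+)+ : 16 states, 16 ε-transitions
  (z|y)((x|z)(y*x)+)+z : 24 states, 22 ε-transitions

24, 22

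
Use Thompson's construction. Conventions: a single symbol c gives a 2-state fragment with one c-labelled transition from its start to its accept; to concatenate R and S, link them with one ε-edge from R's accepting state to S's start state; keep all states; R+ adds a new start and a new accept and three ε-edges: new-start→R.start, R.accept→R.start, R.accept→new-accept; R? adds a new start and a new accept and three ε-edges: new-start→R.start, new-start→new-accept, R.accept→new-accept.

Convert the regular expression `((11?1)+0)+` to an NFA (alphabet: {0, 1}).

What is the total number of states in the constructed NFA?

14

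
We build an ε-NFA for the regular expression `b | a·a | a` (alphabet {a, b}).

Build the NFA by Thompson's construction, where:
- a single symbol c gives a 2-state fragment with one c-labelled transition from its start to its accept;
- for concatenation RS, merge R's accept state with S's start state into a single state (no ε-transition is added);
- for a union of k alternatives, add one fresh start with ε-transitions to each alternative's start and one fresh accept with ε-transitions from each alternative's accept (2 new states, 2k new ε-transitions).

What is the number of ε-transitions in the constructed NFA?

6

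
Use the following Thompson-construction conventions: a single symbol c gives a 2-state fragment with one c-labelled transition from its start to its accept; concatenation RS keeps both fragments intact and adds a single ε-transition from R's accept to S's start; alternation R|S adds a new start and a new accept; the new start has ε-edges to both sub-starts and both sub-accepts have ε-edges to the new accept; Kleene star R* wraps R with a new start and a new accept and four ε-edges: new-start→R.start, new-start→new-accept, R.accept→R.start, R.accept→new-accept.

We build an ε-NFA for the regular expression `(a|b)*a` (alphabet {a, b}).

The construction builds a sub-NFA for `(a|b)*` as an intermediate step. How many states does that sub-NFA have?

8

Fragment for `(a|b)*`:
Each of the 2 symbol leaves contributes a 2-state fragment.
  a|b — 6 states
  (a|b)* — 8 states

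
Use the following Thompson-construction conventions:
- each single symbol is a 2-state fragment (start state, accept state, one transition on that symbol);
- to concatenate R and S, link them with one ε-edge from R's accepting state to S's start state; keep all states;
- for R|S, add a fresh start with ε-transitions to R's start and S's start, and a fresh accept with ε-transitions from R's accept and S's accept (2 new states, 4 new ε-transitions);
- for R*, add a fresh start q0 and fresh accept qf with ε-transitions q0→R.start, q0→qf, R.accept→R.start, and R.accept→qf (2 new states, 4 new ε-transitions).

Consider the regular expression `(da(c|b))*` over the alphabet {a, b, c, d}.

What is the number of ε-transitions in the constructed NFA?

10

Bottom-up over the parse tree:
Each of the 4 symbol leaves contributes 0 ε-transitions.
  c|b — 4 ε-transitions
  da(c|b) — 6 ε-transitions
  (da(c|b))* — 10 ε-transitions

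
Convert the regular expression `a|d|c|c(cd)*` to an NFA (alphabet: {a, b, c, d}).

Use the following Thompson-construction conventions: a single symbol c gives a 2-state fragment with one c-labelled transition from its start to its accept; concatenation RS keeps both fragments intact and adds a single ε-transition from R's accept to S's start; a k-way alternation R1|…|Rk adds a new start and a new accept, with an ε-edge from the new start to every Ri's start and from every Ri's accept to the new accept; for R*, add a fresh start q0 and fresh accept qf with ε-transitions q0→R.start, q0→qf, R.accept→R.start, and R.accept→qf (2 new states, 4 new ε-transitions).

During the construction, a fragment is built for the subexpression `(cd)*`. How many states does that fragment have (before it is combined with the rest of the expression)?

Fragment for `(cd)*`:
Each of the 2 symbol leaves contributes a 2-state fragment.
  cd = 4 states
  (cd)* = 6 states

6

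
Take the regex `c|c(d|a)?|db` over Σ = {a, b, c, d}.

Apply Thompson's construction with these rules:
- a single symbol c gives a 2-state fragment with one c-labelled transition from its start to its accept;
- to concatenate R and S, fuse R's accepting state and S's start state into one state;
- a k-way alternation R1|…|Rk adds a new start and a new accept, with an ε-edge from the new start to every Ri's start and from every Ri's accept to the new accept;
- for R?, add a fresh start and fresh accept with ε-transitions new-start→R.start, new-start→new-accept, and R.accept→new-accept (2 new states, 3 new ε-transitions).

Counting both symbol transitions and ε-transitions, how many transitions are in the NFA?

Recursing over subexpressions:
Each of the 6 symbol leaves contributes 1 transition (1 symbol, 0 ε).
  d|a — 6 transitions (2 symbol, 4 ε)
  (d|a)? — 9 transitions (2 symbol, 7 ε)
  c(d|a)? — 10 transitions (3 symbol, 7 ε)
  db — 2 transitions (2 symbol, 0 ε)
  c|c(d|a)?|db — 19 transitions (6 symbol, 13 ε)

19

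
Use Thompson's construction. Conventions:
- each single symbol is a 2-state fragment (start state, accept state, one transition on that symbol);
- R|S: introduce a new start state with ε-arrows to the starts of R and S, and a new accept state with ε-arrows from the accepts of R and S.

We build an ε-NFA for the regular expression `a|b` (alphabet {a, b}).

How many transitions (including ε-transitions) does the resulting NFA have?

Recursing over subexpressions:
Each of the 2 symbol leaves contributes 1 transition (1 symbol, 0 ε).
  a|b → 6 transitions (2 symbol, 4 ε)

6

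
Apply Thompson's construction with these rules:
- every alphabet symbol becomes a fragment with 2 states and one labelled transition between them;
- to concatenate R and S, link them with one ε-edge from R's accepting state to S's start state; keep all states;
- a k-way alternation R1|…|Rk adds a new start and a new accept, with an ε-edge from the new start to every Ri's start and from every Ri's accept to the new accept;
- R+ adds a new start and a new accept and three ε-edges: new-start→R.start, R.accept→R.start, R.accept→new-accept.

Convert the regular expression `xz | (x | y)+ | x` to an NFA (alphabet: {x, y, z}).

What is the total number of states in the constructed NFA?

Per subexpression:
Each of the 5 symbol leaves contributes a 2-state fragment.
  xz → 4 states
  x | y → 6 states
  (x | y)+ → 8 states
  xz | (x | y)+ | x → 16 states

16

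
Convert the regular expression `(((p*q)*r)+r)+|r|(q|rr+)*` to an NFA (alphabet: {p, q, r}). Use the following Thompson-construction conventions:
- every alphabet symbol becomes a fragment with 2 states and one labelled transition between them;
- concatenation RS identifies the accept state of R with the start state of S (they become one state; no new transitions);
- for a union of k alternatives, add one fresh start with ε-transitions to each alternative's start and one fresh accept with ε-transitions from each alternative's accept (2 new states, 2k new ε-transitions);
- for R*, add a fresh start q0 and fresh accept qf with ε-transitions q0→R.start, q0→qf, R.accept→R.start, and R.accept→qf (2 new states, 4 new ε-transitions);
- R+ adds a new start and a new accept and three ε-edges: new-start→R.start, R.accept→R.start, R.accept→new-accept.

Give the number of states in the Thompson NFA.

28

Building bottom-up:
Each of the 8 symbol leaves contributes a 2-state fragment.
  p* = 4 states
  p*q = 5 states
  (p*q)* = 7 states
  (p*q)*r = 8 states
  ((p*q)*r)+ = 10 states
  ((p*q)*r)+r = 11 states
  (((p*q)*r)+r)+ = 13 states
  r+ = 4 states
  rr+ = 5 states
  q|rr+ = 9 states
  (q|rr+)* = 11 states
  (((p*q)*r)+r)+|r|(q|rr+)* = 28 states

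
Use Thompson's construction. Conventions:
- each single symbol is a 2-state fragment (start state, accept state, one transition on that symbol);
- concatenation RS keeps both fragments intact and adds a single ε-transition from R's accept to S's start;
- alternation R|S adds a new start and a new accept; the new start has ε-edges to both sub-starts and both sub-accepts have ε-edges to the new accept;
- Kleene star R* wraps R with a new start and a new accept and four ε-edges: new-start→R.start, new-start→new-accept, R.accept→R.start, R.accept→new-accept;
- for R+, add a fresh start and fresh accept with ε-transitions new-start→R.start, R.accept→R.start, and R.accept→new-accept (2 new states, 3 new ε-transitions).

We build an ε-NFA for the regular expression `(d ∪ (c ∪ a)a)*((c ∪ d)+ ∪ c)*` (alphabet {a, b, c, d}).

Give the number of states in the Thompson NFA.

28

Bottom-up over the parse tree:
Each of the 7 symbol leaves contributes a 2-state fragment.
  c ∪ a → 6 states
  (c ∪ a)a → 8 states
  d ∪ (c ∪ a)a → 12 states
  (d ∪ (c ∪ a)a)* → 14 states
  c ∪ d → 6 states
  (c ∪ d)+ → 8 states
  (c ∪ d)+ ∪ c → 12 states
  ((c ∪ d)+ ∪ c)* → 14 states
  (d ∪ (c ∪ a)a)*((c ∪ d)+ ∪ c)* → 28 states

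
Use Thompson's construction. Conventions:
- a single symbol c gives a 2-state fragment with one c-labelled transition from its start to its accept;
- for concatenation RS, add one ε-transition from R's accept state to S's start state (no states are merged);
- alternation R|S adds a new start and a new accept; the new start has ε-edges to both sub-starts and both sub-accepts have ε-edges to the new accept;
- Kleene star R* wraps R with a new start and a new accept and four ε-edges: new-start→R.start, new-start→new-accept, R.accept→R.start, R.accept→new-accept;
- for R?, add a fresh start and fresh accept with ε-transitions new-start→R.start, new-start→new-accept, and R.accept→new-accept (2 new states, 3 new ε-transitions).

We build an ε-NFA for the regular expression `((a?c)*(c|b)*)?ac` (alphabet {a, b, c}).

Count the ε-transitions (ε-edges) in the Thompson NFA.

By structural recursion:
Each of the 6 symbol leaves contributes 0 ε-transitions.
  a? = 3 ε-transitions
  a?c = 4 ε-transitions
  (a?c)* = 8 ε-transitions
  c|b = 4 ε-transitions
  (c|b)* = 8 ε-transitions
  (a?c)*(c|b)* = 17 ε-transitions
  ((a?c)*(c|b)*)? = 20 ε-transitions
  ((a?c)*(c|b)*)?ac = 22 ε-transitions

22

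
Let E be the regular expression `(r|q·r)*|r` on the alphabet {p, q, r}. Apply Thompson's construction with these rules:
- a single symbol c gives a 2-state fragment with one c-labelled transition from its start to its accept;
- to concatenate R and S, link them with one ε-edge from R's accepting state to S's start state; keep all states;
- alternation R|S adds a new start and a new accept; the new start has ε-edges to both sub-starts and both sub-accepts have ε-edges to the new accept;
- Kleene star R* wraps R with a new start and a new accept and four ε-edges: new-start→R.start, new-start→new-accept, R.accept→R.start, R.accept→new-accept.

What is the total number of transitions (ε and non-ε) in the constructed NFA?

17

Building bottom-up:
Each of the 4 symbol leaves contributes 1 transition (1 symbol, 0 ε).
  q·r : 3 transitions (2 symbol, 1 ε)
  r|q·r : 8 transitions (3 symbol, 5 ε)
  (r|q·r)* : 12 transitions (3 symbol, 9 ε)
  (r|q·r)*|r : 17 transitions (4 symbol, 13 ε)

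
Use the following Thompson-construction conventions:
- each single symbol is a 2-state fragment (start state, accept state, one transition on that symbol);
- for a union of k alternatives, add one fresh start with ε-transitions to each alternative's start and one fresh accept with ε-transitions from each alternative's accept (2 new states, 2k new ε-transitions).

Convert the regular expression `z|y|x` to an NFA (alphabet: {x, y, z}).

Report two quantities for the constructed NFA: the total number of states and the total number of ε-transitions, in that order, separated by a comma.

8, 6

Per subexpression:
Each of the 3 symbol leaves contributes 2 states and 0 ε-transitions.
  z|y|x — 8 states, 6 ε-transitions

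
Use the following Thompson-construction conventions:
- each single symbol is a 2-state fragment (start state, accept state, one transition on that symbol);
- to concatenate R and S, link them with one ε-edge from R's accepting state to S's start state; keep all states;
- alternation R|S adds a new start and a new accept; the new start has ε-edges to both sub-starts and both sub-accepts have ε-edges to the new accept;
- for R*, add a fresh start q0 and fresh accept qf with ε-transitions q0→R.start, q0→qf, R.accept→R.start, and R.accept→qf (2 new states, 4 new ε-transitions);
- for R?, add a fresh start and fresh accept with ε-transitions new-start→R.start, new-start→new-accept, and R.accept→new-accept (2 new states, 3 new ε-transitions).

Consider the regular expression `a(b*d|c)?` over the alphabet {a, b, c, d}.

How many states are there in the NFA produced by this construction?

14

Building bottom-up:
Each of the 4 symbol leaves contributes a 2-state fragment.
  b* — 4 states
  b*d — 6 states
  b*d|c — 10 states
  (b*d|c)? — 12 states
  a(b*d|c)? — 14 states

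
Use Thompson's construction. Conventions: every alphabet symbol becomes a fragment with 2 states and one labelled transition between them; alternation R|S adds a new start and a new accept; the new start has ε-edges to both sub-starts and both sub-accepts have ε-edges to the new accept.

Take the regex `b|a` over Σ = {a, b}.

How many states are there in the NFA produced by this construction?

6

Building bottom-up:
Each of the 2 symbol leaves contributes a 2-state fragment.
  b|a = 6 states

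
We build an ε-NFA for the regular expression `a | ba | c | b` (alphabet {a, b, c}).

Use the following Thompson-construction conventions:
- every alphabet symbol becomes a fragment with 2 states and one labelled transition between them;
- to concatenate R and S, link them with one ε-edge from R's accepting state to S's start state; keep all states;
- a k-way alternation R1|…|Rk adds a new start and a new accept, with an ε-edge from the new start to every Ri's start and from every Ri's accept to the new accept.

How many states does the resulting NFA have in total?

Recursing over subexpressions:
Each of the 5 symbol leaves contributes a 2-state fragment.
  ba = 4 states
  a | ba | c | b = 12 states

12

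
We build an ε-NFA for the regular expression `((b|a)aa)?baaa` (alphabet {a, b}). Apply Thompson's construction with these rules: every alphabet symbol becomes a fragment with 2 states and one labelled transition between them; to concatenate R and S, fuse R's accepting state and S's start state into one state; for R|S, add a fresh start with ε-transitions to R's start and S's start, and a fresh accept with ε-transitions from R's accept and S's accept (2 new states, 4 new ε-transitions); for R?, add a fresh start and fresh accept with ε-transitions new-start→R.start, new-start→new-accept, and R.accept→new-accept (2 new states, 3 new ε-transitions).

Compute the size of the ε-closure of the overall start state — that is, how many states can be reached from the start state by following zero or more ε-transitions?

5

Compute the ε-closure size of each fragment's start state recursively; a symbol fragment's start has no outgoing ε-edge, so its closure is just itself (size 1).
  b|a — new start ε-reaches every alternative's start; none of them accept ε, so the new accept is not reached: C = 1 + 1 + 1 = 3
  (b|a)aa — same as the first factor's closure: C = 3
  ((b|a)aa)? — C = 1 (new start) + 3 (body) + 1 (new accept, via ε) = 5
  ((b|a)aa)?baaa — the left operand accepts ε, so the closure extends into the next operand (the shared merged state is already counted); C = 5 + (1−1) = 5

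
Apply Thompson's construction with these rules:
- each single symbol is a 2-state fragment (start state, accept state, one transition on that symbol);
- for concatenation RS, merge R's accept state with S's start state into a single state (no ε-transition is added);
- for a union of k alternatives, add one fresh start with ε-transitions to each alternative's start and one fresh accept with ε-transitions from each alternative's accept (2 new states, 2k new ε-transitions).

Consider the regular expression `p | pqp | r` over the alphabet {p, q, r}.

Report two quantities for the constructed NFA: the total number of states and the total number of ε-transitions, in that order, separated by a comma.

Bottom-up over the parse tree:
Each of the 5 symbol leaves contributes 2 states and 0 ε-transitions.
  pqp : 4 states, 0 ε-transitions
  p | pqp | r : 10 states, 6 ε-transitions

10, 6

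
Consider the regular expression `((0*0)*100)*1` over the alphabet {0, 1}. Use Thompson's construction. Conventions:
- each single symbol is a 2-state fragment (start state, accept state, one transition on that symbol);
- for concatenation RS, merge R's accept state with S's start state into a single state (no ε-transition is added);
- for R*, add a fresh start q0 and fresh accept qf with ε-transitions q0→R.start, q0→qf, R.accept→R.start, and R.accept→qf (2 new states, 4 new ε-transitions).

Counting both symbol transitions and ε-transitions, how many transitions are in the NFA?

18

Recursing over subexpressions:
Each of the 6 symbol leaves contributes 1 transition (1 symbol, 0 ε).
  0* : 5 transitions (1 symbol, 4 ε)
  0*0 : 6 transitions (2 symbol, 4 ε)
  (0*0)* : 10 transitions (2 symbol, 8 ε)
  (0*0)*100 : 13 transitions (5 symbol, 8 ε)
  ((0*0)*100)* : 17 transitions (5 symbol, 12 ε)
  ((0*0)*100)*1 : 18 transitions (6 symbol, 12 ε)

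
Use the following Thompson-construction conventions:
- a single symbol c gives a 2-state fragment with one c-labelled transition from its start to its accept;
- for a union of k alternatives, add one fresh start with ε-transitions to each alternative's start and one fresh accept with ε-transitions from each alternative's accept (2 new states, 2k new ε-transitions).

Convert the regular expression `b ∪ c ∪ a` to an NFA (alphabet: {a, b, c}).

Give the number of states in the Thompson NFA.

Building bottom-up:
Each of the 3 symbol leaves contributes a 2-state fragment.
  b ∪ c ∪ a : 8 states

8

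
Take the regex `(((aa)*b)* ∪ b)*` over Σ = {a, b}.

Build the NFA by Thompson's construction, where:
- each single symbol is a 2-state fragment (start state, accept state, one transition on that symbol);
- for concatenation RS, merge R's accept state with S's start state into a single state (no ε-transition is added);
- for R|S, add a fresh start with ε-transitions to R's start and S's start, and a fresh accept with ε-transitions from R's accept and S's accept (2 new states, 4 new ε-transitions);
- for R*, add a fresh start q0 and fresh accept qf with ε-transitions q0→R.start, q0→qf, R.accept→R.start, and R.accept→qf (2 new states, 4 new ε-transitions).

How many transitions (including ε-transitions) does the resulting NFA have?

Recursing over subexpressions:
Each of the 4 symbol leaves contributes 1 transition (1 symbol, 0 ε).
  aa = 2 transitions (2 symbol, 0 ε)
  (aa)* = 6 transitions (2 symbol, 4 ε)
  (aa)*b = 7 transitions (3 symbol, 4 ε)
  ((aa)*b)* = 11 transitions (3 symbol, 8 ε)
  ((aa)*b)* ∪ b = 16 transitions (4 symbol, 12 ε)
  (((aa)*b)* ∪ b)* = 20 transitions (4 symbol, 16 ε)

20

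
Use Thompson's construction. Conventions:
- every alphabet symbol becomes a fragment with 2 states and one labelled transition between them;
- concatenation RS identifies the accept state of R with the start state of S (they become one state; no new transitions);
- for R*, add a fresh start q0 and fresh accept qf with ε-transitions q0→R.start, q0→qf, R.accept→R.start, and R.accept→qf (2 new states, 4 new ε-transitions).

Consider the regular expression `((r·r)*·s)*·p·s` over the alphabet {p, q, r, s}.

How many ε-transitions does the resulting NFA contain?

8

By structural recursion:
Each of the 5 symbol leaves contributes 0 ε-transitions.
  r·r : 0 ε-transitions
  (r·r)* : 4 ε-transitions
  (r·r)*·s : 4 ε-transitions
  ((r·r)*·s)* : 8 ε-transitions
  ((r·r)*·s)*·p·s : 8 ε-transitions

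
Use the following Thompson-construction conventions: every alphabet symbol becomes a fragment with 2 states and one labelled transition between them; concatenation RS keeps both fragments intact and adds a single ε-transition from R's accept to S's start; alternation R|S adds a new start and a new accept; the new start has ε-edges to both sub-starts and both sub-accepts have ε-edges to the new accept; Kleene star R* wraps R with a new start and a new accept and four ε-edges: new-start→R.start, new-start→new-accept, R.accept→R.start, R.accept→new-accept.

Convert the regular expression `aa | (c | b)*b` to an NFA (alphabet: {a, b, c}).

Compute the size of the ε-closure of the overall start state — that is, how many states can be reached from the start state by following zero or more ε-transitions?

Compute the ε-closure size of each fragment's start state recursively; a symbol fragment's start has no outgoing ε-edge, so its closure is just itself (size 1).
  aa — |ε-closure| equals the left operand's closure size = 1 (its accept is not ε-reachable, so the closure stops there)
  c | b — |ε-closure| = 1 + 1 + 1 = 3 (the new accept is not ε-reachable since no branch accepts ε)
  (c | b)* — new start has ε-edges to the inner start and to the new accept, so |ε-closure| = 2 + 3 = 5
  (c | b)*b — |ε-closure| = 5 + 1 = 6 (closure spills across the concat boundary because the left factor accepts ε)
  aa | (c | b)*b — new start ε-reaches every alternative's start; none of them accept ε, so the new accept is not reached: |ε-closure| = 1 + 1 + 6 = 8

8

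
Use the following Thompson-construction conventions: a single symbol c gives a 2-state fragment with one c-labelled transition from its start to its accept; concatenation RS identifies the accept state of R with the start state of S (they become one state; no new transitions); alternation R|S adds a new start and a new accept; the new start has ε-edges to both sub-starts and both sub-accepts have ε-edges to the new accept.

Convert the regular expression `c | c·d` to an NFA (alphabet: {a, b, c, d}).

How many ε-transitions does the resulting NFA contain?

4

By structural recursion:
Each of the 3 symbol leaves contributes 0 ε-transitions.
  c·d — 0 ε-transitions
  c | c·d — 4 ε-transitions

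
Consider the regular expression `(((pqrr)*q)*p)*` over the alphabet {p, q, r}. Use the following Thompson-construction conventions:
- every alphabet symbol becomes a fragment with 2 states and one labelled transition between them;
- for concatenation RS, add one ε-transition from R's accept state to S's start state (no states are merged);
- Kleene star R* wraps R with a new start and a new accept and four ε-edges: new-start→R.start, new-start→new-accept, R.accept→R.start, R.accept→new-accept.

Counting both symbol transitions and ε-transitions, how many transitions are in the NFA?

Building bottom-up:
Each of the 6 symbol leaves contributes 1 transition (1 symbol, 0 ε).
  pqrr = 7 transitions (4 symbol, 3 ε)
  (pqrr)* = 11 transitions (4 symbol, 7 ε)
  (pqrr)*q = 13 transitions (5 symbol, 8 ε)
  ((pqrr)*q)* = 17 transitions (5 symbol, 12 ε)
  ((pqrr)*q)*p = 19 transitions (6 symbol, 13 ε)
  (((pqrr)*q)*p)* = 23 transitions (6 symbol, 17 ε)

23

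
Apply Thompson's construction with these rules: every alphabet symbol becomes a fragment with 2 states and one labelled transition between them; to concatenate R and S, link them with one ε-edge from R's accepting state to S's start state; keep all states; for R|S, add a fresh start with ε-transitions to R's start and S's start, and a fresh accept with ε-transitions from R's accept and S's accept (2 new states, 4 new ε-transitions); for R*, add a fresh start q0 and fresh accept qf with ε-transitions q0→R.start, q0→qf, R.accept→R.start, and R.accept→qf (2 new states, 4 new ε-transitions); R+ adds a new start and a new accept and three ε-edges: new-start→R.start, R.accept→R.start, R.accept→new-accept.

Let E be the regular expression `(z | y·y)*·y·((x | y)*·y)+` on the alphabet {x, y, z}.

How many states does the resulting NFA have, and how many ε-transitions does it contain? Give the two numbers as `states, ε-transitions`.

24, 23

By structural recursion:
Each of the 7 symbol leaves contributes 2 states and 0 ε-transitions.
  y·y — 4 states, 1 ε-transition
  z | y·y — 8 states, 5 ε-transitions
  (z | y·y)* — 10 states, 9 ε-transitions
  x | y — 6 states, 4 ε-transitions
  (x | y)* — 8 states, 8 ε-transitions
  (x | y)*·y — 10 states, 9 ε-transitions
  ((x | y)*·y)+ — 12 states, 12 ε-transitions
  (z | y·y)*·y·((x | y)*·y)+ — 24 states, 23 ε-transitions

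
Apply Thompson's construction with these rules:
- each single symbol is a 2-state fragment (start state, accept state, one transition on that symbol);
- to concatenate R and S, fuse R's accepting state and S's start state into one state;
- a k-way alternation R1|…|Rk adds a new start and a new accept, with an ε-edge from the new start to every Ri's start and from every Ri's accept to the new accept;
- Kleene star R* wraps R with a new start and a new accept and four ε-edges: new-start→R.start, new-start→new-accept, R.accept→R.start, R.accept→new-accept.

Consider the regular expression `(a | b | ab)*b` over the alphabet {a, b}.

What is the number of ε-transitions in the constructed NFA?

By structural recursion:
Each of the 5 symbol leaves contributes 0 ε-transitions.
  ab = 0 ε-transitions
  a | b | ab = 6 ε-transitions
  (a | b | ab)* = 10 ε-transitions
  (a | b | ab)*b = 10 ε-transitions

10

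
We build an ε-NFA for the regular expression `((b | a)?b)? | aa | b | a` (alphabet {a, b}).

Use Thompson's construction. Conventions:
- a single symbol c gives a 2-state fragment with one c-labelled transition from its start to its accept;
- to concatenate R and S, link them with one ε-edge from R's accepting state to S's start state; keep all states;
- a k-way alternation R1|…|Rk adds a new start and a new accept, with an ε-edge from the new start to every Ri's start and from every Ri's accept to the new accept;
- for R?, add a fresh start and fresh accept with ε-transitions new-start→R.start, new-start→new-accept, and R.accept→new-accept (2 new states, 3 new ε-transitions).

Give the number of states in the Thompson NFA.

22

By structural recursion:
Each of the 7 symbol leaves contributes a 2-state fragment.
  b | a → 6 states
  (b | a)? → 8 states
  (b | a)?b → 10 states
  ((b | a)?b)? → 12 states
  aa → 4 states
  ((b | a)?b)? | aa | b | a → 22 states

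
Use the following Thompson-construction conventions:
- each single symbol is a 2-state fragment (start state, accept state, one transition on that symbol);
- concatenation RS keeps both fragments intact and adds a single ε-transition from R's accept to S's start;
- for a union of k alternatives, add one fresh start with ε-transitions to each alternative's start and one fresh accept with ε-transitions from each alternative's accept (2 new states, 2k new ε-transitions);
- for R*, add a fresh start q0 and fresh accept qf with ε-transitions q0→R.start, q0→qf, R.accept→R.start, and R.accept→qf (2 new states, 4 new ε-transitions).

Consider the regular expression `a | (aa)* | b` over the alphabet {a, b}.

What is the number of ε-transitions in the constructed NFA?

11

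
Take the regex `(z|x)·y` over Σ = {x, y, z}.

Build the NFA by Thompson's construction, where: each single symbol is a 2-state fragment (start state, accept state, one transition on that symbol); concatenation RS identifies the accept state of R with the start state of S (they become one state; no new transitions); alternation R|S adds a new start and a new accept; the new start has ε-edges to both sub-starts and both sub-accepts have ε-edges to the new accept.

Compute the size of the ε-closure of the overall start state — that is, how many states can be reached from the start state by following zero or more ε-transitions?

Compute the ε-closure size of each fragment's start state recursively; a symbol fragment's start has no outgoing ε-edge, so its closure is just itself (size 1).
  z|x — new start ε-reaches every alternative's start; none of them accept ε, so the new accept is not reached: |ε-closure| = 1 + 1 + 1 = 3
  (z|x)·y — same as the first factor's closure: |ε-closure| = 3

3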